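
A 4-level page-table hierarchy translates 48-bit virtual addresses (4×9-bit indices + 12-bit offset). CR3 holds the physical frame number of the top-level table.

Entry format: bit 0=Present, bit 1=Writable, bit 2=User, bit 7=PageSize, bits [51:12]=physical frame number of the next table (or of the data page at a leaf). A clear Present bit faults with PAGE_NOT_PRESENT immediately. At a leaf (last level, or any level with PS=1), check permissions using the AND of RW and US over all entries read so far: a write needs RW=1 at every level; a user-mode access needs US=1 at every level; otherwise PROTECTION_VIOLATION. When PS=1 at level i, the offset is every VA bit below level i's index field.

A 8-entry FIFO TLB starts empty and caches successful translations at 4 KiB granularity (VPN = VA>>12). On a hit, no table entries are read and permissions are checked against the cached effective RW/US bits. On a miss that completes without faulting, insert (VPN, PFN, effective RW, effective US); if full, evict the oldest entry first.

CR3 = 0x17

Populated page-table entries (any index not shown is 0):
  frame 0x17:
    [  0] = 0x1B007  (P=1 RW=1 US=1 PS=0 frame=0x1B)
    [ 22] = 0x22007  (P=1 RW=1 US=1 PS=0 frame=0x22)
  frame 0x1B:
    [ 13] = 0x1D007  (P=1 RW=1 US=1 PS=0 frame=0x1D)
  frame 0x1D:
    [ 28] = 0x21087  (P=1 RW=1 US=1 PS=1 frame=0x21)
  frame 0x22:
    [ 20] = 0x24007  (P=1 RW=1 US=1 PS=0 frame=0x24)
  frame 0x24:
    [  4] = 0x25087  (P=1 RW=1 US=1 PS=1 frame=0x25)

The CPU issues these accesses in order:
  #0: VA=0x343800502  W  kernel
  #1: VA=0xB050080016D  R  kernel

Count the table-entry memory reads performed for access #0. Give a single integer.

Trace:
#0 VA=0x343800502 (w,kernel):
  [0] read 0x17 idx=0: raw=0x1B007 flags P=1 W=1 U=1 S=0
  [1] read 0x1B idx=13: raw=0x1D007 flags P=1 W=1 U=1 S=0
  [2] read 0x1D idx=28: raw=0x21087 flags P=1 W=1 U=1 S=1
  → PA=0x21502 (huge @L2)  (3 entries read)
#1 VA=0xB050080016D (r,kernel):
  [0] read 0x17 idx=22: raw=0x22007 flags P=1 W=1 U=1 S=0
  [1] read 0x22 idx=20: raw=0x24007 flags P=1 W=1 U=1 S=0
  [2] read 0x24 idx=4: raw=0x25087 flags P=1 W=1 U=1 S=1
  → PA=0x2516D (huge @L2)  (3 entries read)

Entries read for #0: 3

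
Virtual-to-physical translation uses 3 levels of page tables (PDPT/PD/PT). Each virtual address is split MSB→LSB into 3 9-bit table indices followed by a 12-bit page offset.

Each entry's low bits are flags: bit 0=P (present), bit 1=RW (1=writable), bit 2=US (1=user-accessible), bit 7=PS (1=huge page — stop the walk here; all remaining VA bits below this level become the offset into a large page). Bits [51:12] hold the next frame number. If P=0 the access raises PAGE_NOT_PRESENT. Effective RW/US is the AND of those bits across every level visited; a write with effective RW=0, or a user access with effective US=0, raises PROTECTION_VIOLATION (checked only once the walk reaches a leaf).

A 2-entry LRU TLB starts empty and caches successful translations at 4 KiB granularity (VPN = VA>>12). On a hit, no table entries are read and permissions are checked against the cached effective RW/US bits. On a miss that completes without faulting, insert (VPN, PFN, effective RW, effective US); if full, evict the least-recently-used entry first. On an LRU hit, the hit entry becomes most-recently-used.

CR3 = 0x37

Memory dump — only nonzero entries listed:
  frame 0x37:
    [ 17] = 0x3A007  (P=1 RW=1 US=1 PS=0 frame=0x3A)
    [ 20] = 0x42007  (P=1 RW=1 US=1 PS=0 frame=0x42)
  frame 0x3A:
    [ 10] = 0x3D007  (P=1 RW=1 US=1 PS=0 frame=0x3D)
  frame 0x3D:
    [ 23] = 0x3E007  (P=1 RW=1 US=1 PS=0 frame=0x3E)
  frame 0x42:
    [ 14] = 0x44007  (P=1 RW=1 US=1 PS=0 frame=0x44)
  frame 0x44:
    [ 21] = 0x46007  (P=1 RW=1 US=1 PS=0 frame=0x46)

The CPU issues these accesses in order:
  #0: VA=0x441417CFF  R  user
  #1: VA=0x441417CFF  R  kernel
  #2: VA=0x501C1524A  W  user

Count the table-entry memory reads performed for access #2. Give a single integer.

Walk each access:
#0 VA=0x441417CFF (r,user):
  lvl0: tbl 0x37, slot 17 ⇒ 0x3A007 (P1/RW1/US1/PS0)
  lvl1: tbl 0x3A, slot 10 ⇒ 0x3D007 (P1/RW1/US1/PS0)
  lvl2: tbl 0x3D, slot 23 ⇒ 0x3E007 (P1/RW1/US1/PS0)
  ⇒ phys 0x3ECFF  [3 reads]
#1 VA=0x441417CFF (r,kernel):
  TLB hit vpn=0x441417 → PA=0x3ECFF
#2 VA=0x501C1524A (w,user):
  lvl0: tbl 0x37, slot 20 ⇒ 0x42007 (P1/RW1/US1/PS0)
  lvl1: tbl 0x42, slot 14 ⇒ 0x44007 (P1/RW1/US1/PS0)
  lvl2: tbl 0x44, slot 21 ⇒ 0x46007 (P1/RW1/US1/PS0)
  ⇒ phys 0x4624A  [3 reads]

Entries read for #2: 3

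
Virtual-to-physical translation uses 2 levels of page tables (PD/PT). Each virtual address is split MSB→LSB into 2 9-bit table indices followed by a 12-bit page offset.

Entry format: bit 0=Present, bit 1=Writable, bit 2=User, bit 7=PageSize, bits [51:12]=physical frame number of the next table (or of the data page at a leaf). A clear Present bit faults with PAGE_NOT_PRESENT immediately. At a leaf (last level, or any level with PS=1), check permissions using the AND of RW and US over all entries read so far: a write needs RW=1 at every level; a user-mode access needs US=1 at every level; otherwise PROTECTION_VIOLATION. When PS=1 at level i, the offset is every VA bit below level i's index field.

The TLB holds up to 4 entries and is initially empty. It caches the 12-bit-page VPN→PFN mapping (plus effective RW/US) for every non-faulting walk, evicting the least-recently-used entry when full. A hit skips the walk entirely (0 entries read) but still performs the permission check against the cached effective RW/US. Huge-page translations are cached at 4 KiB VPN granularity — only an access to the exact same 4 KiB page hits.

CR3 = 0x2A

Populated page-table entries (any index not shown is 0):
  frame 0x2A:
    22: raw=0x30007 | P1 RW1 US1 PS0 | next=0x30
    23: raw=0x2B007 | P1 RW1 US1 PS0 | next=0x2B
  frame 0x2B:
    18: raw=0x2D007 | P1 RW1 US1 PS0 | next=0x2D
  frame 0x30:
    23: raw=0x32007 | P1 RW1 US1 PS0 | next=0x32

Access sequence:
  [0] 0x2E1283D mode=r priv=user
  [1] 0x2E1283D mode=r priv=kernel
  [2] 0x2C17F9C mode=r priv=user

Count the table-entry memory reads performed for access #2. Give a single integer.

Walk each access:
#0 VA=0x2E1283D (r,user):
  L0 @0x2A[23] → 0x2B007  P=1,RW=1,US=1,PS=0
  L1 @0x2B[18] → 0x2D007  P=1,RW=1,US=1,PS=0
  ⇒ phys 0x2D83D  [2 reads]
#1 VA=0x2E1283D (r,kernel):
  TLB hit vpn=0x2E12 → PA=0x2D83D
#2 VA=0x2C17F9C (r,user):
  L0 @0x2A[22] → 0x30007  P=1,RW=1,US=1,PS=0
  L1 @0x30[23] → 0x32007  P=1,RW=1,US=1,PS=0
  ⇒ phys 0x32F9C  [2 reads]

Entries read for #2: 2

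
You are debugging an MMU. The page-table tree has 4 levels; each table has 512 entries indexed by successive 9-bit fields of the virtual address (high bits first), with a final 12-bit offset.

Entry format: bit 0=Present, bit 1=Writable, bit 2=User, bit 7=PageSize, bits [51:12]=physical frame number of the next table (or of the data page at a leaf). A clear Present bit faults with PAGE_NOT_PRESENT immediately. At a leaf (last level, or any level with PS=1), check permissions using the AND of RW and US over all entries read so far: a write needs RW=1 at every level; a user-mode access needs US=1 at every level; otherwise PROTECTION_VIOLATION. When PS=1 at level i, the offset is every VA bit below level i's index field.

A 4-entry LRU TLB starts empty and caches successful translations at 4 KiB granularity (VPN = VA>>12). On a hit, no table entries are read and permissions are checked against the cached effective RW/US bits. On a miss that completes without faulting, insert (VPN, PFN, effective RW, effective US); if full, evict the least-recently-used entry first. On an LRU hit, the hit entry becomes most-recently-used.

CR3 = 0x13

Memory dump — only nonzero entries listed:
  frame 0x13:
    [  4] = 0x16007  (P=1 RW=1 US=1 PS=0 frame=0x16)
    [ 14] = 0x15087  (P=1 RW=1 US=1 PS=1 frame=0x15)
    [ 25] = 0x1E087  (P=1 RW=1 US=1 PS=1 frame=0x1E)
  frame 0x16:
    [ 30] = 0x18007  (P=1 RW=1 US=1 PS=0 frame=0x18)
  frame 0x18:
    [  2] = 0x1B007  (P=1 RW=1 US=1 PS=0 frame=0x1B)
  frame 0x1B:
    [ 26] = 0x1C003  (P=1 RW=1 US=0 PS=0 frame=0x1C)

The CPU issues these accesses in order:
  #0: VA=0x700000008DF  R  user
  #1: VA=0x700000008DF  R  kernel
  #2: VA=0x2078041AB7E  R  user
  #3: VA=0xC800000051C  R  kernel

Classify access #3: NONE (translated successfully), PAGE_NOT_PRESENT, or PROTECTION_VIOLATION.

Trace:
#0 VA=0x700000008DF (r,user):
  L0: frame=0x13 idx=14 entry=0x15087 [P=1 RW=1 US=1 PS=1]
  ⇒ phys 0x158DF (huge @L0)  [1 reads]
#1 VA=0x700000008DF (r,kernel):
  TLB hit vpn=0x70000000 → PA=0x158DF
#2 VA=0x2078041AB7E (r,user):
  L0: frame=0x13 idx=4 entry=0x16007 [P=1 RW=1 US=1 PS=0]
  L1: frame=0x16 idx=30 entry=0x18007 [P=1 RW=1 US=1 PS=0]
  L2: frame=0x18 idx=2 entry=0x1B007 [P=1 RW=1 US=1 PS=0]
  L3: frame=0x1B idx=26 entry=0x1C003 [P=1 RW=1 US=0 PS=0]
  ⇒ fault: PROTECTION_VIOLATION  — 4 lookups
#3 VA=0xC800000051C (r,kernel):
  L0: frame=0x13 idx=25 entry=0x1E087 [P=1 RW=1 US=1 PS=1]
  ⇒ phys 0x1E51C (huge @L0)  [1 reads]

Access #3 fault: NONE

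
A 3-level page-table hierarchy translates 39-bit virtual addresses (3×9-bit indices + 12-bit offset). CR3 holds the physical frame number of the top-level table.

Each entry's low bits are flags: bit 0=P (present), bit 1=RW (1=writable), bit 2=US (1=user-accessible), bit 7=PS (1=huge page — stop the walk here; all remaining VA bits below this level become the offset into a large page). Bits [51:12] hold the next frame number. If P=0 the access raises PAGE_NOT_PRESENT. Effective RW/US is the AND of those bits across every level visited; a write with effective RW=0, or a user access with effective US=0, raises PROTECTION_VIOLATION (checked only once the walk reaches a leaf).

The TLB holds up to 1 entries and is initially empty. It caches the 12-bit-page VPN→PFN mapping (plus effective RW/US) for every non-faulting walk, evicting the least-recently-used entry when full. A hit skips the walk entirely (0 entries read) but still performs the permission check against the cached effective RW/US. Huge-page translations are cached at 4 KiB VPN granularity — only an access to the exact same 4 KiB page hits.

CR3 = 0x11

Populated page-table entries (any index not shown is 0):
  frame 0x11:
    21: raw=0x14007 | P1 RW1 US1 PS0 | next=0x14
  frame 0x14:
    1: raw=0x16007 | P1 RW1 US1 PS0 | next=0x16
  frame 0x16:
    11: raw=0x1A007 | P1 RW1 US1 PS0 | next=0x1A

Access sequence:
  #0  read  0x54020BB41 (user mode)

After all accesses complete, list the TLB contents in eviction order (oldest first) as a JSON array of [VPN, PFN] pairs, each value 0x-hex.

Walk each access:
#0 VA=0x54020BB41 (r,user):
  L0 @0x11[21] → 0x14007  P=1,RW=1,US=1,PS=0
  L1 @0x14[1] → 0x16007  P=1,RW=1,US=1,PS=0
  L2 @0x16[11] → 0x1A007  P=1,RW=1,US=1,PS=0
  → PA=0x1AB41  (3 entries read)

TLB: [["0x54020B", "0x1A"]]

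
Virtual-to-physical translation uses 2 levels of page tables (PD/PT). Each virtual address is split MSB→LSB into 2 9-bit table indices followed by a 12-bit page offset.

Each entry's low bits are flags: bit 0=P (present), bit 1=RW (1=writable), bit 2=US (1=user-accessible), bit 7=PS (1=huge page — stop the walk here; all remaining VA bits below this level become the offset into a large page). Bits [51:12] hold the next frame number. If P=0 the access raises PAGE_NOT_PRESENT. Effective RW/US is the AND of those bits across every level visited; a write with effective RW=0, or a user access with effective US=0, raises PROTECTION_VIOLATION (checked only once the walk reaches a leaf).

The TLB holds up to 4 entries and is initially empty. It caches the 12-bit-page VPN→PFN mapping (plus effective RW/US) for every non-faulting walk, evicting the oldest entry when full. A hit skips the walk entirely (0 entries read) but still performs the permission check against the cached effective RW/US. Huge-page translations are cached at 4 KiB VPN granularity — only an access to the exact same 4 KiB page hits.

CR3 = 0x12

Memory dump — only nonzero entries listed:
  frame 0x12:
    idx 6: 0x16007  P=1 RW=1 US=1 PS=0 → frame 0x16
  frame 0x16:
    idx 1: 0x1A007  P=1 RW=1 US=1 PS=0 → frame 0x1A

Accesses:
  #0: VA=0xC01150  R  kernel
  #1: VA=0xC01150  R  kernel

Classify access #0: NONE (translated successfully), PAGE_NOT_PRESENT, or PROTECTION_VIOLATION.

Trace:
#0 VA=0xC01150 (r,kernel):
  L0 @0x12[6] → 0x16007  P=1,RW=1,US=1,PS=0
  L1 @0x16[1] → 0x1A007  P=1,RW=1,US=1,PS=0
  ✓ 0x1A150  — 2 lookups
#1 VA=0xC01150 (r,kernel):
  TLB hit vpn=0xC01 → PA=0x1A150

Access #0 fault: NONE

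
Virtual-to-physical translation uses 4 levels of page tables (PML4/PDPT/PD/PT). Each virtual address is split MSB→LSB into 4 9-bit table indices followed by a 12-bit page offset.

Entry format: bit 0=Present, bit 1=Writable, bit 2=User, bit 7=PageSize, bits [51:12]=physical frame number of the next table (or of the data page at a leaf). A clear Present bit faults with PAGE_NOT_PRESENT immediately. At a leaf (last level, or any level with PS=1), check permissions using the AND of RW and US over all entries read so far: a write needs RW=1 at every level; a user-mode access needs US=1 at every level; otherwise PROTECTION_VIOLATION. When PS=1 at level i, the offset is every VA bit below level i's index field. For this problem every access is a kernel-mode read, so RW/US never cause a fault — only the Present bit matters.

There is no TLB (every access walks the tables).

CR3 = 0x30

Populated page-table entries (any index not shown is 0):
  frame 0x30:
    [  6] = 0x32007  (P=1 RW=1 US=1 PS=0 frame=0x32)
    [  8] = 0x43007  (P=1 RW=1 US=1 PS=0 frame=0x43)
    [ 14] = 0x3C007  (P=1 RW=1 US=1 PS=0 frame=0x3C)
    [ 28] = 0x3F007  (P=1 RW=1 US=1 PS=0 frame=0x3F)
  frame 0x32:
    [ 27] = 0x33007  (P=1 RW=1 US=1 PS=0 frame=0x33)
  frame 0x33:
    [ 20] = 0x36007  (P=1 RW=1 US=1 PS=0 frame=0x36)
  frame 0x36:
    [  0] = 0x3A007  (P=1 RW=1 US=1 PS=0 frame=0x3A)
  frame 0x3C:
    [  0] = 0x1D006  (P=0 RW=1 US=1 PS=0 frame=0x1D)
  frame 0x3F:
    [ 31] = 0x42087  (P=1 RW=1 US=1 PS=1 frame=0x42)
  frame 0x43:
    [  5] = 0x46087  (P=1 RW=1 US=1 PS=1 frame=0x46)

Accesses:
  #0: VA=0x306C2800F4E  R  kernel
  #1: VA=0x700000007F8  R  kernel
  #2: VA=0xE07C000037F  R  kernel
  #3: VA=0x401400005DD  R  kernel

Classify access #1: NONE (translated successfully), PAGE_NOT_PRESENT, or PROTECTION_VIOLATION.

Walk each access:
#0 VA=0x306C2800F4E (r,kernel):
  [0] read 0x30 idx=6: raw=0x32007 flags P=1 W=1 U=1 S=0
  [1] read 0x32 idx=27: raw=0x33007 flags P=1 W=1 U=1 S=0
  [2] read 0x33 idx=20: raw=0x36007 flags P=1 W=1 U=1 S=0
  [3] read 0x36 idx=0: raw=0x3A007 flags P=1 W=1 U=1 S=0
  ⇒ phys 0x3AF4E  [4 reads]
#1 VA=0x700000007F8 (r,kernel):
  [0] read 0x30 idx=14: raw=0x3C007 flags P=1 W=1 U=1 S=0
  [1] read 0x3C idx=0: raw=0x1D006 flags P=0 W=1 U=1 S=0
  ⇒ fault: PAGE_NOT_PRESENT  — 2 lookups
#2 VA=0xE07C000037F (r,kernel):
  [0] read 0x30 idx=28: raw=0x3F007 flags P=1 W=1 U=1 S=0
  [1] read 0x3F idx=31: raw=0x42087 flags P=1 W=1 U=1 S=1
  ⇒ phys 0x4237F (huge @L1)  [2 reads]
#3 VA=0x401400005DD (r,kernel):
  [0] read 0x30 idx=8: raw=0x43007 flags P=1 W=1 U=1 S=0
  [1] read 0x43 idx=5: raw=0x46087 flags P=1 W=1 U=1 S=1
  ⇒ phys 0x465DD (huge @L1)  [2 reads]

Access #1 fault: PAGE_NOT_PRESENT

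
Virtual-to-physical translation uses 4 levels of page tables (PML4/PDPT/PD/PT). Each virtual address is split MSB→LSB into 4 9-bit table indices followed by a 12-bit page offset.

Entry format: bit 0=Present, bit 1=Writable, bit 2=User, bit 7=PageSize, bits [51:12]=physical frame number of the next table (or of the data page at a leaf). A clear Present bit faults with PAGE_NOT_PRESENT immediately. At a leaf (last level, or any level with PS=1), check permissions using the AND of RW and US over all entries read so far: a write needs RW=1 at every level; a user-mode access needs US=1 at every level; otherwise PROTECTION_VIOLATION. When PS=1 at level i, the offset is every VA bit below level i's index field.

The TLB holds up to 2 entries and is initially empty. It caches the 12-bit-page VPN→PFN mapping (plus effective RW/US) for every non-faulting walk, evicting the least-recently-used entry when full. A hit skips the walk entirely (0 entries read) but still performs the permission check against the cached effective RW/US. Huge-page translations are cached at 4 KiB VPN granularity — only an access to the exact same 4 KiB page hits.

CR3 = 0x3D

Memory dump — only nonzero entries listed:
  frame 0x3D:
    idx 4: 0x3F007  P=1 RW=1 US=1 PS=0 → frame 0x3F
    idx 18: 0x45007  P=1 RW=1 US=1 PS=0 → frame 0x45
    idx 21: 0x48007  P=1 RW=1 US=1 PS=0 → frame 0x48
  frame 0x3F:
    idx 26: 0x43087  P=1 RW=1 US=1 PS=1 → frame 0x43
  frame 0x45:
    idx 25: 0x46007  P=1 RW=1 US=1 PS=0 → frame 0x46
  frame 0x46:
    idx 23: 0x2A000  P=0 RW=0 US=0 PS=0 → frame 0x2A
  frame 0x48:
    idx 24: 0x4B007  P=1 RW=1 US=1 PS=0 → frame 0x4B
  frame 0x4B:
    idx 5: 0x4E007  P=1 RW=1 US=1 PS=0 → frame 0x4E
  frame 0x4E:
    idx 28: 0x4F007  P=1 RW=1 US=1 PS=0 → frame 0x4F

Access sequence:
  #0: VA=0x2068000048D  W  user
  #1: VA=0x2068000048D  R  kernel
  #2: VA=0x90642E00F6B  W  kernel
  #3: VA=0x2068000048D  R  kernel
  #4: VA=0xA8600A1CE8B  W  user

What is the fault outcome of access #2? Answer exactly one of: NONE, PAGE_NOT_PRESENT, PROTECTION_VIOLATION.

Per-access translation:
#0 VA=0x2068000048D (w,user):
  lvl0: tbl 0x3D, slot 4 ⇒ 0x3F007 (P1/RW1/US1/PS0)
  lvl1: tbl 0x3F, slot 26 ⇒ 0x43087 (P1/RW1/US1/PS1)
  → PA=0x4348D (huge @L1)  (2 entries read)
#1 VA=0x2068000048D (r,kernel):
  TLB hit vpn=0x20680000 → PA=0x4348D
#2 VA=0x90642E00F6B (w,kernel):
  lvl0: tbl 0x3D, slot 18 ⇒ 0x45007 (P1/RW1/US1/PS0)
  lvl1: tbl 0x45, slot 25 ⇒ 0x46007 (P1/RW1/US1/PS0)
  lvl2: tbl 0x46, slot 23 ⇒ 0x2A000 (P0/RW0/US0/PS0)
  ⇒ fault: PAGE_NOT_PRESENT  — 3 lookups
#3 VA=0x2068000048D (r,kernel):
  TLB hit vpn=0x20680000 → PA=0x4348D
#4 VA=0xA8600A1CE8B (w,user):
  lvl0: tbl 0x3D, slot 21 ⇒ 0x48007 (P1/RW1/US1/PS0)
  lvl1: tbl 0x48, slot 24 ⇒ 0x4B007 (P1/RW1/US1/PS0)
  lvl2: tbl 0x4B, slot 5 ⇒ 0x4E007 (P1/RW1/US1/PS0)
  lvl3: tbl 0x4E, slot 28 ⇒ 0x4F007 (P1/RW1/US1/PS0)
  → PA=0x4FE8B  (4 entries read)

Access #2 fault: PAGE_NOT_PRESENT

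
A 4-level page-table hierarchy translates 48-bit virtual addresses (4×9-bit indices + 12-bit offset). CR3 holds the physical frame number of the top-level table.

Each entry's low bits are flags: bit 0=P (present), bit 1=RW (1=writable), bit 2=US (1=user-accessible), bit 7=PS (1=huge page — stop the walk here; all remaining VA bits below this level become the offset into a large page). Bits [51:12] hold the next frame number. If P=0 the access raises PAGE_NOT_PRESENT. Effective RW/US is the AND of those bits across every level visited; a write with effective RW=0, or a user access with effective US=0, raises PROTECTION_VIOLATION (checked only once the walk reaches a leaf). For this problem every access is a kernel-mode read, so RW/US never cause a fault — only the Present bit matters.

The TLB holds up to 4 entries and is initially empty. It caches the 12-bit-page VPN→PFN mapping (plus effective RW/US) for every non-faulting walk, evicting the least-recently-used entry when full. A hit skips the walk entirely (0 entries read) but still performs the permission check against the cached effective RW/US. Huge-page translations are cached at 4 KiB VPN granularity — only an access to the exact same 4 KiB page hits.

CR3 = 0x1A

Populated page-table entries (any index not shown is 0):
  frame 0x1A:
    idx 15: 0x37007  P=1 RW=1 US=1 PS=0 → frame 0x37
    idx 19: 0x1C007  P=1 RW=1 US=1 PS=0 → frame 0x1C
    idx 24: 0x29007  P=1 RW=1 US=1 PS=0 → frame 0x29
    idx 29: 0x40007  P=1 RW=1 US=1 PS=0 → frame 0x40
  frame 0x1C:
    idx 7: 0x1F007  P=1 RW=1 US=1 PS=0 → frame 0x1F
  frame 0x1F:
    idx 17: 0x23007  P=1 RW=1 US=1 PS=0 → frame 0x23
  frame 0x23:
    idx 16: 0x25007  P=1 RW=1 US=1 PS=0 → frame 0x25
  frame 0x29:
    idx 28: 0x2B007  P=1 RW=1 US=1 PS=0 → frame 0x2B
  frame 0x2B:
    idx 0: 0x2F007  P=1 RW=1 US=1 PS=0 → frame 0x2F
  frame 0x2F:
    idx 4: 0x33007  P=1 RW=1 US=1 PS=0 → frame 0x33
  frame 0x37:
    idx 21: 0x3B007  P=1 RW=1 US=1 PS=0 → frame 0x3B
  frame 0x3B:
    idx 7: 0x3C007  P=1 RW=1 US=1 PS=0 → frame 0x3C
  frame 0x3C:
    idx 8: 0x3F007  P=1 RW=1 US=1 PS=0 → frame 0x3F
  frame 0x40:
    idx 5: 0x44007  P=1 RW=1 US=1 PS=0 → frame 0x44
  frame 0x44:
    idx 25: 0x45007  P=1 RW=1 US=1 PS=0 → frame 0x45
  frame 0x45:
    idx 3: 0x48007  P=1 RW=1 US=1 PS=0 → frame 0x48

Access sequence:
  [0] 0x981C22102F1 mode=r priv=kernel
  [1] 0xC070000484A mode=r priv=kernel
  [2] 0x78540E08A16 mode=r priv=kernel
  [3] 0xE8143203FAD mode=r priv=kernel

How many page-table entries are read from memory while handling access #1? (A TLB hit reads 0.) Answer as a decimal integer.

Per-access translation:
#0 VA=0x981C22102F1 (r,kernel):
  L0 @0x1A[19] → 0x1C007  P=1,RW=1,US=1,PS=0
  L1 @0x1C[7] → 0x1F007  P=1,RW=1,US=1,PS=0
  L2 @0x1F[17] → 0x23007  P=1,RW=1,US=1,PS=0
  L3 @0x23[16] → 0x25007  P=1,RW=1,US=1,PS=0
  ⇒ phys 0x252F1  [4 reads]
#1 VA=0xC070000484A (r,kernel):
  L0 @0x1A[24] → 0x29007  P=1,RW=1,US=1,PS=0
  L1 @0x29[28] → 0x2B007  P=1,RW=1,US=1,PS=0
  L2 @0x2B[0] → 0x2F007  P=1,RW=1,US=1,PS=0
  L3 @0x2F[4] → 0x33007  P=1,RW=1,US=1,PS=0
  ⇒ phys 0x3384A  [4 reads]
#2 VA=0x78540E08A16 (r,kernel):
  L0 @0x1A[15] → 0x37007  P=1,RW=1,US=1,PS=0
  L1 @0x37[21] → 0x3B007  P=1,RW=1,US=1,PS=0
  L2 @0x3B[7] → 0x3C007  P=1,RW=1,US=1,PS=0
  L3 @0x3C[8] → 0x3F007  P=1,RW=1,US=1,PS=0
  ⇒ phys 0x3FA16  [4 reads]
#3 VA=0xE8143203FAD (r,kernel):
  L0 @0x1A[29] → 0x40007  P=1,RW=1,US=1,PS=0
  L1 @0x40[5] → 0x44007  P=1,RW=1,US=1,PS=0
  L2 @0x44[25] → 0x45007  P=1,RW=1,US=1,PS=0
  L3 @0x45[3] → 0x48007  P=1,RW=1,US=1,PS=0
  ⇒ phys 0x48FAD  [4 reads]

Entries read for #1: 4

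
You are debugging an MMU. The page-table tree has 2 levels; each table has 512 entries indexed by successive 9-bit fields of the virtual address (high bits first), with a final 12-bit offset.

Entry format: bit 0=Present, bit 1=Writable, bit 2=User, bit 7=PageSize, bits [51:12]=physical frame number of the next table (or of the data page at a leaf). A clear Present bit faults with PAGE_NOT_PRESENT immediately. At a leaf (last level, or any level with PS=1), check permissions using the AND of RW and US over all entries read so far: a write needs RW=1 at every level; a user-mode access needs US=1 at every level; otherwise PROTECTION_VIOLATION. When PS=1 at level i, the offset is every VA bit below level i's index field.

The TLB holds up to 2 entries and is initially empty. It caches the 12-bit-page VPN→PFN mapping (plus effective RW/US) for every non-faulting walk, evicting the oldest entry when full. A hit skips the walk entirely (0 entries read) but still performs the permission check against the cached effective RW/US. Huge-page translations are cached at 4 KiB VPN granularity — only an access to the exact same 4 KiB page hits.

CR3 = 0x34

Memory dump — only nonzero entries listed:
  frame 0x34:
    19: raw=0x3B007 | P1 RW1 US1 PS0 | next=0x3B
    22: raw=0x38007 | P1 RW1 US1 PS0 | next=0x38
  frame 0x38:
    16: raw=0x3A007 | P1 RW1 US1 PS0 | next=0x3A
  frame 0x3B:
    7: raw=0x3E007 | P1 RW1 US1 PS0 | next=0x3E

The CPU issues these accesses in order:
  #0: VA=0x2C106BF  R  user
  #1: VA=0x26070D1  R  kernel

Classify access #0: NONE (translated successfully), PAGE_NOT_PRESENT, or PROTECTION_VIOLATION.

Trace:
#0 VA=0x2C106BF (r,user):
  [0] read 0x34 idx=22: raw=0x38007 flags P=1 W=1 U=1 S=0
  [1] read 0x38 idx=16: raw=0x3A007 flags P=1 W=1 U=1 S=0
  ✓ 0x3A6BF  — 2 lookups
#1 VA=0x26070D1 (r,kernel):
  [0] read 0x34 idx=19: raw=0x3B007 flags P=1 W=1 U=1 S=0
  [1] read 0x3B idx=7: raw=0x3E007 flags P=1 W=1 U=1 S=0
  ✓ 0x3E0D1  — 2 lookups

Access #0 fault: NONE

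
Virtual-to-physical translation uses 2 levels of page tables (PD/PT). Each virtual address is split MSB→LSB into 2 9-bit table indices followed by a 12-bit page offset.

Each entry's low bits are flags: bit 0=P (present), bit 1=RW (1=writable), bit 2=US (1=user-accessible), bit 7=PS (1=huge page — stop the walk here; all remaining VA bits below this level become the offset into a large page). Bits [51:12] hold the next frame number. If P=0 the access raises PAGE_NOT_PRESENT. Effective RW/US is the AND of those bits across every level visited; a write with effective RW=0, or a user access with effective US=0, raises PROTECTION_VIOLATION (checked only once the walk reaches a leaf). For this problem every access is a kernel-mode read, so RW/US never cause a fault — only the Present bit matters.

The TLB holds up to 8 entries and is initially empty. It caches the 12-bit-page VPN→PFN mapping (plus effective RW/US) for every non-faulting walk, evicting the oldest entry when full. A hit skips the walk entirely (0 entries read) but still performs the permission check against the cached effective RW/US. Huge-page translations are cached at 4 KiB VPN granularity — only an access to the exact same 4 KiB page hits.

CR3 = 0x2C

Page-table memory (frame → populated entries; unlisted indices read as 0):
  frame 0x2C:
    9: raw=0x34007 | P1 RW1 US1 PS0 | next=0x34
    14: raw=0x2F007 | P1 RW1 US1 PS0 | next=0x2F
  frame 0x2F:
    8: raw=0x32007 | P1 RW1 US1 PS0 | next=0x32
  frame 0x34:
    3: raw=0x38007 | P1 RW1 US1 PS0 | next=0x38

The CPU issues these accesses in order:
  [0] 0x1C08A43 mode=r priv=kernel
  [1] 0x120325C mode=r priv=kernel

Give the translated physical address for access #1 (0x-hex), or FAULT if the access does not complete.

Walk each access:
#0 VA=0x1C08A43 (r,kernel):
  lvl0: tbl 0x2C, slot 14 ⇒ 0x2F007 (P1/RW1/US1/PS0)
  lvl1: tbl 0x2F, slot 8 ⇒ 0x32007 (P1/RW1/US1/PS0)
  → PA=0x32A43  (2 entries read)
#1 VA=0x120325C (r,kernel):
  lvl0: tbl 0x2C, slot 9 ⇒ 0x34007 (P1/RW1/US1/PS0)
  lvl1: tbl 0x34, slot 3 ⇒ 0x38007 (P1/RW1/US1/PS0)
  → PA=0x3825C  (2 entries read)

Access #1 PA: 0x3825C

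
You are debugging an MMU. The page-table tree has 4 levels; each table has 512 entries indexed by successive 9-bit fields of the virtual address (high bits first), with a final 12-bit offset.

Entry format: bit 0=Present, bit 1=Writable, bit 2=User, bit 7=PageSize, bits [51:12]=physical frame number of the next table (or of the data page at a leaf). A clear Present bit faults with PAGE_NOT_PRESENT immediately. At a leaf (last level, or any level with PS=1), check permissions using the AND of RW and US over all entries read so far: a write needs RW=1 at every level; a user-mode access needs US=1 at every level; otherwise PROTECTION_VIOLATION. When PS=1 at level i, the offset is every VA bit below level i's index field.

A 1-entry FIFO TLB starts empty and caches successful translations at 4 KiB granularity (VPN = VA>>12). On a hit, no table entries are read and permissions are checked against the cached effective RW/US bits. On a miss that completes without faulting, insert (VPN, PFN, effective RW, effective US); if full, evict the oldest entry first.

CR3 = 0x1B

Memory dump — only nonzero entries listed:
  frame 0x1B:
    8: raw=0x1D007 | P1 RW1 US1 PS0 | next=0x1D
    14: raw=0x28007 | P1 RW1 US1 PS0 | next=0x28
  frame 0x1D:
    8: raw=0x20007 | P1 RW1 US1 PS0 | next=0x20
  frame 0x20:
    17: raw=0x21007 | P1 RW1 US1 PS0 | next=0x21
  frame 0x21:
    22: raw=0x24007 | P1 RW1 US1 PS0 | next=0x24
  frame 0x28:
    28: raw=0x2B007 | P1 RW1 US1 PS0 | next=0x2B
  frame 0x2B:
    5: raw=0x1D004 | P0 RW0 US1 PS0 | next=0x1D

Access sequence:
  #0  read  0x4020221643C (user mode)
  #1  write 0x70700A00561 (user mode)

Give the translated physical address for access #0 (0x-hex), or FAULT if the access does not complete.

Trace:
#0 VA=0x4020221643C (r,user):
  lvl0: tbl 0x1B, slot 8 ⇒ 0x1D007 (P1/RW1/US1/PS0)
  lvl1: tbl 0x1D, slot 8 ⇒ 0x20007 (P1/RW1/US1/PS0)
  lvl2: tbl 0x20, slot 17 ⇒ 0x21007 (P1/RW1/US1/PS0)
  lvl3: tbl 0x21, slot 22 ⇒ 0x24007 (P1/RW1/US1/PS0)
  ✓ 0x2443C  — 4 lookups
#1 VA=0x70700A00561 (w,user):
  lvl0: tbl 0x1B, slot 14 ⇒ 0x28007 (P1/RW1/US1/PS0)
  lvl1: tbl 0x28, slot 28 ⇒ 0x2B007 (P1/RW1/US1/PS0)
  lvl2: tbl 0x2B, slot 5 ⇒ 0x1D004 (P0/RW0/US1/PS0)
  → PAGE_NOT_PRESENT  (3 entries read)

Access #0 PA: 0x2443C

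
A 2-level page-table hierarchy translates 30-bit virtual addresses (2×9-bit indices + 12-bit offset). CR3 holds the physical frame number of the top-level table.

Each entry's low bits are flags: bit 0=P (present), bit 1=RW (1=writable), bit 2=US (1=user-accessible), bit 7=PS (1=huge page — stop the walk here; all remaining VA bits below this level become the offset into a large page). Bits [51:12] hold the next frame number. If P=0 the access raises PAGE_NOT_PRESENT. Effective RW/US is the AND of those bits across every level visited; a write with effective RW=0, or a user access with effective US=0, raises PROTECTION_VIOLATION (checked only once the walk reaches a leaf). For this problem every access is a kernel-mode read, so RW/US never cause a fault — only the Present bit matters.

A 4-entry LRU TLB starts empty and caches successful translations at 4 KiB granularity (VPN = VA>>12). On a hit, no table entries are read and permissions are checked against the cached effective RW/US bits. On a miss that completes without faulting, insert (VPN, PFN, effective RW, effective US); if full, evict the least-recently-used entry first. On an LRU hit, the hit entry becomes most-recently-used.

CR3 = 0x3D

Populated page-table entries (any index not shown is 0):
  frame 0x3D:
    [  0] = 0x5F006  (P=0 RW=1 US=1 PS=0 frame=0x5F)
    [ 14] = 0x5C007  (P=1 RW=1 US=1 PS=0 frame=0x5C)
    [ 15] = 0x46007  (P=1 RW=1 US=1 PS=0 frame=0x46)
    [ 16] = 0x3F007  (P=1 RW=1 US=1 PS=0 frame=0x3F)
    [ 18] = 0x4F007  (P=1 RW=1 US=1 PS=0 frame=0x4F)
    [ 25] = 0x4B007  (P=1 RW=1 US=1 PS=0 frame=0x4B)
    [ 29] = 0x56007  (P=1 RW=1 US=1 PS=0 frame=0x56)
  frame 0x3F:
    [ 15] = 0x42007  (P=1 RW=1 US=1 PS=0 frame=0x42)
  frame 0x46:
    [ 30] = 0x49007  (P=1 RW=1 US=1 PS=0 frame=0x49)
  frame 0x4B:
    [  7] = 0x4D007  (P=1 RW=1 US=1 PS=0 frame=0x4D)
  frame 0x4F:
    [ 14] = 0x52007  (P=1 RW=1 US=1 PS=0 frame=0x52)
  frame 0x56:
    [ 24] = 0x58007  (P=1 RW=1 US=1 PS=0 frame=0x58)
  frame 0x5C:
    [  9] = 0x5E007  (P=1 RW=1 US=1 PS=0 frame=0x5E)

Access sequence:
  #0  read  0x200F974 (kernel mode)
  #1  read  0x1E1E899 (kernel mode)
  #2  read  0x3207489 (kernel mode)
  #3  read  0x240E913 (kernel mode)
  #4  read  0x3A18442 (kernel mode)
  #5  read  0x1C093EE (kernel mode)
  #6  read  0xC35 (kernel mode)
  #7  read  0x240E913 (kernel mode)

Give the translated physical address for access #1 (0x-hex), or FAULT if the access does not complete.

Trace:
#0 VA=0x200F974 (r,kernel):
  [0] read 0x3D idx=16: raw=0x3F007 flags P=1 W=1 U=1 S=0
  [1] read 0x3F idx=15: raw=0x42007 flags P=1 W=1 U=1 S=0
  ✓ 0x42974  — 2 lookups
#1 VA=0x1E1E899 (r,kernel):
  [0] read 0x3D idx=15: raw=0x46007 flags P=1 W=1 U=1 S=0
  [1] read 0x46 idx=30: raw=0x49007 flags P=1 W=1 U=1 S=0
  ✓ 0x49899  — 2 lookups
#2 VA=0x3207489 (r,kernel):
  [0] read 0x3D idx=25: raw=0x4B007 flags P=1 W=1 U=1 S=0
  [1] read 0x4B idx=7: raw=0x4D007 flags P=1 W=1 U=1 S=0
  ✓ 0x4D489  — 2 lookups
#3 VA=0x240E913 (r,kernel):
  [0] read 0x3D idx=18: raw=0x4F007 flags P=1 W=1 U=1 S=0
  [1] read 0x4F idx=14: raw=0x52007 flags P=1 W=1 U=1 S=0
  ✓ 0x52913  — 2 lookups
#4 VA=0x3A18442 (r,kernel):
  [0] read 0x3D idx=29: raw=0x56007 flags P=1 W=1 U=1 S=0
  [1] read 0x56 idx=24: raw=0x58007 flags P=1 W=1 U=1 S=0
  ✓ 0x58442  — 2 lookups
#5 VA=0x1C093EE (r,kernel):
  [0] read 0x3D idx=14: raw=0x5C007 flags P=1 W=1 U=1 S=0
  [1] read 0x5C idx=9: raw=0x5E007 flags P=1 W=1 U=1 S=0
  ✓ 0x5E3EE  — 2 lookups
#6 VA=0xC35 (r,kernel):
  [0] read 0x3D idx=0: raw=0x5F006 flags P=0 W=1 U=1 S=0
  ✗ PAGE_NOT_PRESENT  [1 reads]
#7 VA=0x240E913 (r,kernel):
  TLB hit vpn=0x240E → PA=0x52913

Access #1 PA: 0x49899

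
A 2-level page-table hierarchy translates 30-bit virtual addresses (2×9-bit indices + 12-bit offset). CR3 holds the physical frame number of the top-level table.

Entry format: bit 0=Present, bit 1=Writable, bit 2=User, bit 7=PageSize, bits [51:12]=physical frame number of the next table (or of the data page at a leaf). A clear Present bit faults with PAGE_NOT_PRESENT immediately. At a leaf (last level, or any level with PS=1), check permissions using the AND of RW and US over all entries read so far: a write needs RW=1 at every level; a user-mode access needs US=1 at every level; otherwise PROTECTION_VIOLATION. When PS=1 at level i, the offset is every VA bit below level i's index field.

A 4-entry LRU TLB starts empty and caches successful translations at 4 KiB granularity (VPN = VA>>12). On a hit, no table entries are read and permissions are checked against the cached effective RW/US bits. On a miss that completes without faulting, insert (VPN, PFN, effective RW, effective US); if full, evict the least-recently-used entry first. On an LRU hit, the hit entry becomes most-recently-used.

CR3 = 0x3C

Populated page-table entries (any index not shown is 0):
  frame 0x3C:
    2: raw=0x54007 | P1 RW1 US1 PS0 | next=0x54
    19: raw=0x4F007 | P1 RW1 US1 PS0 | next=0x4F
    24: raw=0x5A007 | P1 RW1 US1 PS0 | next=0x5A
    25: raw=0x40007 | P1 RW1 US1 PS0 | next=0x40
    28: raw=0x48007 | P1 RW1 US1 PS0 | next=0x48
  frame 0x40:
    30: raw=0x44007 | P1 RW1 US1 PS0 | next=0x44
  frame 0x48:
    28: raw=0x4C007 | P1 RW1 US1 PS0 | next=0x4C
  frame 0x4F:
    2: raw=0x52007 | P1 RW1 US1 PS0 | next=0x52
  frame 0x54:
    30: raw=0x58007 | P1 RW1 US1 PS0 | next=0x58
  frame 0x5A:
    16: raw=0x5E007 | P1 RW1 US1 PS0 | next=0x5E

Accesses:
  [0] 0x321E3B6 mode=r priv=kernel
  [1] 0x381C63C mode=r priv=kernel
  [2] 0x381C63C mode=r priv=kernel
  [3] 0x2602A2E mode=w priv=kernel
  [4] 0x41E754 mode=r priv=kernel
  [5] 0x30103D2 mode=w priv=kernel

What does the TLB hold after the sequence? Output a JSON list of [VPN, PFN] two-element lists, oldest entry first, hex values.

Per-access translation:
#0 VA=0x321E3B6 (r,kernel):
  L0: frame=0x3C idx=25 entry=0x40007 [P=1 RW=1 US=1 PS=0]
  L1: frame=0x40 idx=30 entry=0x44007 [P=1 RW=1 US=1 PS=0]
  → PA=0x443B6  (2 entries read)
#1 VA=0x381C63C (r,kernel):
  L0: frame=0x3C idx=28 entry=0x48007 [P=1 RW=1 US=1 PS=0]
  L1: frame=0x48 idx=28 entry=0x4C007 [P=1 RW=1 US=1 PS=0]
  → PA=0x4C63C  (2 entries read)
#2 VA=0x381C63C (r,kernel):
  TLB hit vpn=0x381C → PA=0x4C63C
#3 VA=0x2602A2E (w,kernel):
  L0: frame=0x3C idx=19 entry=0x4F007 [P=1 RW=1 US=1 PS=0]
  L1: frame=0x4F idx=2 entry=0x52007 [P=1 RW=1 US=1 PS=0]
  → PA=0x52A2E  (2 entries read)
#4 VA=0x41E754 (r,kernel):
  L0: frame=0x3C idx=2 entry=0x54007 [P=1 RW=1 US=1 PS=0]
  L1: frame=0x54 idx=30 entry=0x58007 [P=1 RW=1 US=1 PS=0]
  → PA=0x58754  (2 entries read)
#5 VA=0x30103D2 (w,kernel):
  L0: frame=0x3C idx=24 entry=0x5A007 [P=1 RW=1 US=1 PS=0]
  L1: frame=0x5A idx=16 entry=0x5E007 [P=1 RW=1 US=1 PS=0]
  → PA=0x5E3D2  (2 entries read)

TLB: [["0x381C", "0x4C"], ["0x2602", "0x52"], ["0x41E", "0x58"], ["0x3010", "0x5E"]]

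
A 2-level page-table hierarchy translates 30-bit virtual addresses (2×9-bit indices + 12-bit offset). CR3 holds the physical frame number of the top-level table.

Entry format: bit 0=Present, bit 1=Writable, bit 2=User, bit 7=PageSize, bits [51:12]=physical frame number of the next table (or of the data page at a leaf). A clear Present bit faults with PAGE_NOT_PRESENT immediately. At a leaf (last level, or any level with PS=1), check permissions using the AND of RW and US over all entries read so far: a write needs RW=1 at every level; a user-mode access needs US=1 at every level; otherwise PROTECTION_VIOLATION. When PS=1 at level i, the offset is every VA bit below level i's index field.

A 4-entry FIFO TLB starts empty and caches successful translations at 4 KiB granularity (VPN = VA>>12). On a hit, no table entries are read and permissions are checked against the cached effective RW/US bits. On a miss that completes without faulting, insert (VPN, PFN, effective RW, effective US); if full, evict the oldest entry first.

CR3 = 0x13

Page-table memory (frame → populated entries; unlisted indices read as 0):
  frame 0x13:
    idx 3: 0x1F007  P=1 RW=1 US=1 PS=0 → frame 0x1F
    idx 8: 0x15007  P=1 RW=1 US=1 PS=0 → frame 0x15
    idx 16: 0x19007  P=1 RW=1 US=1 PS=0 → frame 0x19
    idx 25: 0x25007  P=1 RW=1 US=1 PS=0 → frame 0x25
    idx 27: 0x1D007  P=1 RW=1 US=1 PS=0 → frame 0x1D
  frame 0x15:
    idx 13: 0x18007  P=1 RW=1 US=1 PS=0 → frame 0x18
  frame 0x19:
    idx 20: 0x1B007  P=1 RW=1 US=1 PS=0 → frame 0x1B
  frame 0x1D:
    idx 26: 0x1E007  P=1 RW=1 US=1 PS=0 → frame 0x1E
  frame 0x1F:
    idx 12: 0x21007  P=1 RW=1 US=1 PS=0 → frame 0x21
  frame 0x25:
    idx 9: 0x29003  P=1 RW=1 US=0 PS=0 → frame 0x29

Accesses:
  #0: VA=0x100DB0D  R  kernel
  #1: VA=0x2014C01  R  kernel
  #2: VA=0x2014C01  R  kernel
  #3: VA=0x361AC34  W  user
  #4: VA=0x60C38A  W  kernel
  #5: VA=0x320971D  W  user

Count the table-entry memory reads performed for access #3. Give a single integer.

Walk each access:
#0 VA=0x100DB0D (r,kernel):
  L0 @0x13[8] → 0x15007  P=1,RW=1,US=1,PS=0
  L1 @0x15[13] → 0x18007  P=1,RW=1,US=1,PS=0
  → PA=0x18B0D  (2 entries read)
#1 VA=0x2014C01 (r,kernel):
  L0 @0x13[16] → 0x19007  P=1,RW=1,US=1,PS=0
  L1 @0x19[20] → 0x1B007  P=1,RW=1,US=1,PS=0
  → PA=0x1BC01  (2 entries read)
#2 VA=0x2014C01 (r,kernel):
  TLB hit vpn=0x2014 → PA=0x1BC01
#3 VA=0x361AC34 (w,user):
  L0 @0x13[27] → 0x1D007  P=1,RW=1,US=1,PS=0
  L1 @0x1D[26] → 0x1E007  P=1,RW=1,US=1,PS=0
  → PA=0x1EC34  (2 entries read)
#4 VA=0x60C38A (w,kernel):
  L0 @0x13[3] → 0x1F007  P=1,RW=1,US=1,PS=0
  L1 @0x1F[12] → 0x21007  P=1,RW=1,US=1,PS=0
  → PA=0x2138A  (2 entries read)
#5 VA=0x320971D (w,user):
  L0 @0x13[25] → 0x25007  P=1,RW=1,US=1,PS=0
  L1 @0x25[9] → 0x29003  P=1,RW=1,US=0,PS=0
  ✗ PROTECTION_VIOLATION  [2 reads]

Entries read for #3: 2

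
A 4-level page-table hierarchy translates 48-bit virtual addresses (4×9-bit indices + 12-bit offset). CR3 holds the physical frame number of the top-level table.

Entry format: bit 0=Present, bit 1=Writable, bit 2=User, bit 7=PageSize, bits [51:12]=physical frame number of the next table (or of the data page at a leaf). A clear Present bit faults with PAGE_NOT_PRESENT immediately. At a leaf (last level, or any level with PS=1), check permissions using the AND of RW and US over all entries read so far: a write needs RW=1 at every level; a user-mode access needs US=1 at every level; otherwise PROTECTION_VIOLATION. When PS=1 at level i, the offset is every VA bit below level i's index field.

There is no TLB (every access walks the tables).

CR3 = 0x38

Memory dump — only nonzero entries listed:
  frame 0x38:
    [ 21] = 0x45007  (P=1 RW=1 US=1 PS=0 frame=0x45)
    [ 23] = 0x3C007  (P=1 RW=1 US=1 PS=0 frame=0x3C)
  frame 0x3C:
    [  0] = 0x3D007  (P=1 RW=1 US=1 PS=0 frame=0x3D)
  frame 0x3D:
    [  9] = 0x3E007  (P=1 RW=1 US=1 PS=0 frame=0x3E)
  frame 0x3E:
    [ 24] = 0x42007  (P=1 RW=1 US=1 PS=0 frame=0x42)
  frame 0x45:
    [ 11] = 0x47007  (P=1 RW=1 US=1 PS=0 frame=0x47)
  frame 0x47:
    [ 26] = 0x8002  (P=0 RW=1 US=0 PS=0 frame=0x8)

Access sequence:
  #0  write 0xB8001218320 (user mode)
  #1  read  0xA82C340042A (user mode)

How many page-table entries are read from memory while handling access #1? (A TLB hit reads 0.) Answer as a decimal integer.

Per-access translation:
#0 VA=0xB8001218320 (w,user):
  L0 @0x38[23] → 0x3C007  P=1,RW=1,US=1,PS=0
  L1 @0x3C[0] → 0x3D007  P=1,RW=1,US=1,PS=0
  L2 @0x3D[9] → 0x3E007  P=1,RW=1,US=1,PS=0
  L3 @0x3E[24] → 0x42007  P=1,RW=1,US=1,PS=0
  ⇒ phys 0x42320  [4 reads]
#1 VA=0xA82C340042A (r,user):
  L0 @0x38[21] → 0x45007  P=1,RW=1,US=1,PS=0
  L1 @0x45[11] → 0x47007  P=1,RW=1,US=1,PS=0
  L2 @0x47[26] → 0x8002  P=0,RW=1,US=0,PS=0
  ✗ PAGE_NOT_PRESENT  [3 reads]

Entries read for #1: 3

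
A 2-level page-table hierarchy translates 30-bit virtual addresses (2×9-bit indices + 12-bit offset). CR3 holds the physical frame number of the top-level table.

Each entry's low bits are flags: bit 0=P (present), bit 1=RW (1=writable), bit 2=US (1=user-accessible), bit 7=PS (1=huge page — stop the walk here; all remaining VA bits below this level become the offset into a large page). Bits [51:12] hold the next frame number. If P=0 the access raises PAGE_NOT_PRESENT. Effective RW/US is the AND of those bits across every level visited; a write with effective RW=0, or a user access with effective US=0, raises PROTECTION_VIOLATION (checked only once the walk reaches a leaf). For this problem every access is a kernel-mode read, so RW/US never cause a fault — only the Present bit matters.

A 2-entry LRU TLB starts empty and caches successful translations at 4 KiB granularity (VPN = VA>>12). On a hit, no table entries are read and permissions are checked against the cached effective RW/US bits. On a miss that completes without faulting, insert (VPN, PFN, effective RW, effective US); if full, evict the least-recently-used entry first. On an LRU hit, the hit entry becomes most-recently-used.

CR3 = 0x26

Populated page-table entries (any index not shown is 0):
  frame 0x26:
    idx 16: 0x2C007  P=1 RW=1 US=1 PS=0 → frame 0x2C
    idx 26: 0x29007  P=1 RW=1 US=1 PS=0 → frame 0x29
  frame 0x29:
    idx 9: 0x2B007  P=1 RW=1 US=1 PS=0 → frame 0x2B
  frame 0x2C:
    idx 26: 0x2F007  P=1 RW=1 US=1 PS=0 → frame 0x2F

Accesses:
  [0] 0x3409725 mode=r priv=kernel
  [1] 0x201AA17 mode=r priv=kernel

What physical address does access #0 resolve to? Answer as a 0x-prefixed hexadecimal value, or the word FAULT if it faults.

Walk each access:
#0 VA=0x3409725 (r,kernel):
  L0: frame=0x26 idx=26 entry=0x29007 [P=1 RW=1 US=1 PS=0]
  L1: frame=0x29 idx=9 entry=0x2B007 [P=1 RW=1 US=1 PS=0]
  ✓ 0x2B725  — 2 lookups
#1 VA=0x201AA17 (r,kernel):
  L0: frame=0x26 idx=16 entry=0x2C007 [P=1 RW=1 US=1 PS=0]
  L1: frame=0x2C idx=26 entry=0x2F007 [P=1 RW=1 US=1 PS=0]
  ✓ 0x2FA17  — 2 lookups

Access #0 PA: 0x2B725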